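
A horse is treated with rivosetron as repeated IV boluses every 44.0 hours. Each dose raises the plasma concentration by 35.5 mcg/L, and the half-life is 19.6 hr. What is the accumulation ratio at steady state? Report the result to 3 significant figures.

k = ln 2 / 19.6 = 0.03536 hr⁻¹
Fraction remaining after one interval: e^(−kτ) = e^(−0.03536 × 44.0) = 0.2110
R = 1 / (1 − 0.2110) = 1 / 0.7890 ≈ 1.27

1.27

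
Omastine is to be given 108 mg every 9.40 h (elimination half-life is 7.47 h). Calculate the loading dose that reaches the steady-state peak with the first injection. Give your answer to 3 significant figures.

186 mg

k = ln 2 / 7.47 = 0.09279 h⁻¹
Accumulation ratio R = 1 / (1 − e^(−kτ)) = 1 / (1 − e^(−0.09279×9.40)) = 1 / (1 − 0.4180) = 1.718
Loading dose = maintenance dose × R = 108 × 1.718 ≈ 186 mg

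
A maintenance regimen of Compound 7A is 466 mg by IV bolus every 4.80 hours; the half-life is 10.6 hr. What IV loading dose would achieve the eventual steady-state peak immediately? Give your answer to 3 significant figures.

1730 mg

k = ln 2 / 10.6 = 0.06539 hr⁻¹
Accumulation ratio R = 1 / (1 − e^(−kτ)) = 1 / (1 − e^(−0.06539×4.80)) = 1 / (1 − 0.7306) = 3.712
Loading dose = maintenance dose × R = 466 × 3.712 ≈ 1730 mg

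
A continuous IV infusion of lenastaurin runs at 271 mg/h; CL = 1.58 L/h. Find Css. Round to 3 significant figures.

172 mg/L

Css = infusion rate / CL = 271 / 1.58 ≈ 172 mg/L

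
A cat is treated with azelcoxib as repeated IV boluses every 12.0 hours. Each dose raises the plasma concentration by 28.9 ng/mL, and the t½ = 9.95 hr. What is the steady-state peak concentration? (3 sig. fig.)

51.0 ng/mL

k = ln 2 / 9.95 = 0.06966 hr⁻¹
Fraction remaining after one interval: e^(−kτ) = e^(−0.06966 × 12.0) = 0.4335
R = 1 / (1 − 0.4335) = 1.765
Css,max = 28.9 × 1.765 ≈ 51.0 ng/mL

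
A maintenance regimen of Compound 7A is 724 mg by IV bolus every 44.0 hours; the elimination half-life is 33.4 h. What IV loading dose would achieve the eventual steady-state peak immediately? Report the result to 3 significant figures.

1210 mg

k = ln 2 / 33.4 = 0.02075 h⁻¹
Accumulation ratio R = 1 / (1 − e^(−kτ)) = 1 / (1 − e^(−0.02075×44.0)) = 1 / (1 − 0.4013) = 1.670
Loading dose = maintenance dose × R = 724 × 1.670 ≈ 1210 mg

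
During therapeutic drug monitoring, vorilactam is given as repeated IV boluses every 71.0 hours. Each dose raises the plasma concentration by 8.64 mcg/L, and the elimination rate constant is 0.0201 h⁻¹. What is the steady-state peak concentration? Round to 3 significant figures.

11.4 mcg/L

Fraction remaining after one interval: e^(−kτ) = e^(−0.02010 × 71.0) = 0.2400
R = 1 / (1 − 0.2400) = 1.316
Css,max = 8.64 × 1.316 ≈ 11.4 mcg/L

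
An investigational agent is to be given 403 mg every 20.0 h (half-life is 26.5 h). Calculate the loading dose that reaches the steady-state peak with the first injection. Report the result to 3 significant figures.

989 mg

k = ln 2 / 26.5 = 0.02616 h⁻¹
Accumulation ratio R = 1 / (1 − e^(−kτ)) = 1 / (1 − e^(−0.02616×20.0)) = 1 / (1 − 0.5927) = 2.455
Loading dose = maintenance dose × R = 403 × 2.455 ≈ 989 mg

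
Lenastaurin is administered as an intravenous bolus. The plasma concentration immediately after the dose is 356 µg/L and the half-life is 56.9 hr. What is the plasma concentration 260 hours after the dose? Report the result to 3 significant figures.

k = ln 2 / 56.9 = 0.01218 hr⁻¹
260 hr is 4.569 half-lives, so C = 356 × (1/2)^4.569 = 356 × 0.04212 ≈ 15.0 µg/L

15.0 µg/L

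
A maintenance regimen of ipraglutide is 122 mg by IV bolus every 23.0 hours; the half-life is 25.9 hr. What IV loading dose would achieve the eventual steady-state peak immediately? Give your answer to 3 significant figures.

k = ln 2 / 25.9 = 0.02676 hr⁻¹
Accumulation ratio R = 1 / (1 − e^(−kτ)) = 1 / (1 − e^(−0.02676×23.0)) = 1 / (1 − 0.5404) = 2.176
Loading dose = maintenance dose × R = 122 × 2.176 ≈ 265 mg

265 mg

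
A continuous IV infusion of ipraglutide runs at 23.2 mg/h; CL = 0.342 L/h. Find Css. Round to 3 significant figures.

Css = infusion rate / CL = 23.2 / 0.342 ≈ 67.8 µg/mL

67.8 µg/mL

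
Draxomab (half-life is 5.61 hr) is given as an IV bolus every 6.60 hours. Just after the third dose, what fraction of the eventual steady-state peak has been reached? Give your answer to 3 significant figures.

k = ln 2 / 5.61 = 0.1236 hr⁻¹
f_n = 1 − e^(−nkτ) = 1 − e^(−3 × 0.1236 × 6.60) = 1 − e^(−2.446) = 1 − 0.08660 ≈ 0.913

0.913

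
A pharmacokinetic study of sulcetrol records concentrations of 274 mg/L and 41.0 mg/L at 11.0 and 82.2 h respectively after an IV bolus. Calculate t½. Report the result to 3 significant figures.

26.0 hours

k = ln(C₁/C₂) / (t₂ − t₁) = ln(274/41.0) / (82.2 − 11.0)
  = 1.900 / 71.20 = 0.02668 h⁻¹
t½ = ln 2 / k = ln 2 / 0.02668 ≈ 26.0 hours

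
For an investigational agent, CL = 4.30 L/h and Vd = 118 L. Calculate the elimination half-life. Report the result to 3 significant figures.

19.0 hours

k = CL / V = 4.30 / 118 = 0.03644 h⁻¹
t½ = ln 2 / k = ln 2 / 0.03644 ≈ 19.0 hours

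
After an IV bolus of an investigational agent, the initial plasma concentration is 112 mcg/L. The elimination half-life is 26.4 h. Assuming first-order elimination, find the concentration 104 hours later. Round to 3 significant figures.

7.30 mcg/L

k = ln 2 / 26.4 = 0.02626 h⁻¹
C(t) = C₀ e^(−kt) = 112 × e^(−0.02626 × 104) = 112 × e^(−2.731) = 112 × 0.06518 ≈ 7.30 mcg/L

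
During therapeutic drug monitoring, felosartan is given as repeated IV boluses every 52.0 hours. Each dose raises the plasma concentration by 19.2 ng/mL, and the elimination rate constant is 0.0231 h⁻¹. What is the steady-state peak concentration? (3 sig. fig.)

27.5 ng/mL

Fraction remaining after one interval: e^(−kτ) = e^(−0.02310 × 52.0) = 0.3008
R = 1 / (1 − 0.3008) = 1.430
Css,max = 19.2 × 1.430 ≈ 27.5 ng/mL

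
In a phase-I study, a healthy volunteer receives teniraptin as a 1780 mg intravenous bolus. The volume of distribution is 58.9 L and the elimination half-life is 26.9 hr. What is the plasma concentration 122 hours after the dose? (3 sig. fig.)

C₀ = dose / V = 1780 / 58.9 = 30.22 µg/mL
k = ln 2 / 26.9 = 0.02577 hr⁻¹
C(t) = C₀ e^(−kt) = 30.22 × e^(−0.02577 × 122) = 30.22 × e^(−3.144) = 30.22 × 0.04313 ≈ 1.30 µg/mL

1.30 µg/mL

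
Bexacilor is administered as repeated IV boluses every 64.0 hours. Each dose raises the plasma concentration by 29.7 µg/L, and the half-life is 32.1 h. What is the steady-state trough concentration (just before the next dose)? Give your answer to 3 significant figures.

k = ln 2 / 32.1 = 0.02159 h⁻¹
Fraction remaining after one interval: e^(−kτ) = e^(−0.02159 × 64.0) = 0.2511
R = 1 / (1 − 0.2511) = 1.335
Css,max = 29.7 × 1.335 = 39.66 µg/L
Css,min = Css,max × e^(−kτ) = 39.66 × 0.2511 ≈ 9.96 µg/L

9.96 µg/L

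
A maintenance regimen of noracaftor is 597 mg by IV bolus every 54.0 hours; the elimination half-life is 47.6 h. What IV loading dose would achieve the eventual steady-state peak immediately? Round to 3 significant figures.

1100 mg

k = ln 2 / 47.6 = 0.01456 h⁻¹
Accumulation ratio R = 1 / (1 − e^(−kτ)) = 1 / (1 − e^(−0.01456×54.0)) = 1 / (1 − 0.4555) = 1.837
Loading dose = maintenance dose × R = 597 × 1.837 ≈ 1100 mg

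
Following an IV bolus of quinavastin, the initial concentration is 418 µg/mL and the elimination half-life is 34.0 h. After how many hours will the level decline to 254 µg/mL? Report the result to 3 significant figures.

k = ln 2 / 34.0 = 0.02039 h⁻¹
C(t) = C₀ e^(−kt)  ⇒  t = ln(C₀/C) / k
t = ln(418/254) / 0.02039 = 0.4981 / 0.02039 ≈ 24.4 hours

24.4 hours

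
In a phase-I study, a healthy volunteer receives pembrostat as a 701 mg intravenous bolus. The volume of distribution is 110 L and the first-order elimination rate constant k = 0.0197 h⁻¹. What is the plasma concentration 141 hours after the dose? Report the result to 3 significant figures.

0.396 µg/mL

C₀ = dose / V = 701 / 110 = 6.373 µg/mL
C(t) = C₀ e^(−kt) = 6.373 × e^(−0.01970 × 141) = 6.373 × e^(−2.778) = 6.373 × 0.06218 ≈ 0.396 µg/mL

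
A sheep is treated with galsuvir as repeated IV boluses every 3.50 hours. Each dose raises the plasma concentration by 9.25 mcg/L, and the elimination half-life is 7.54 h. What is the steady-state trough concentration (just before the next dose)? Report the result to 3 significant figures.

24.4 mcg/L

k = ln 2 / 7.54 = 0.09193 h⁻¹
Fraction remaining after one interval: e^(−kτ) = e^(−0.09193 × 3.50) = 0.7249
R = 1 / (1 − 0.7249) = 3.635
Css,max = 9.25 × 3.635 = 33.62 mcg/L
Css,min = Css,max × e^(−kτ) = 33.62 × 0.7249 ≈ 24.4 mcg/L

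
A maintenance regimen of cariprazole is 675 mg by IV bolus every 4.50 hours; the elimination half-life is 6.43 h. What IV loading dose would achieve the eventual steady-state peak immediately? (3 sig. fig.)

1760 mg

k = ln 2 / 6.43 = 0.1078 h⁻¹
Accumulation ratio R = 1 / (1 − e^(−kτ)) = 1 / (1 − e^(−0.1078×4.50)) = 1 / (1 − 0.6156) = 2.602
Loading dose = maintenance dose × R = 675 × 2.602 ≈ 1760 mg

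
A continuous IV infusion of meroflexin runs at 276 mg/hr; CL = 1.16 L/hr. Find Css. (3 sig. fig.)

238 mg/L

Css = infusion rate / CL = 276 / 1.16 ≈ 238 mg/L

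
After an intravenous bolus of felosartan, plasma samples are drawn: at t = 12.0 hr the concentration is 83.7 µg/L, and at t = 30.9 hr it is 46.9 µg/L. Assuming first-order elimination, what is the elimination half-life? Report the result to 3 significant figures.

22.6 hours

k = ln(C₁/C₂) / (t₂ − t₁) = ln(83.7/46.9) / (30.9 − 12.0)
  = 0.5792 / 18.90 = 0.03065 hr⁻¹
t½ = ln 2 / k = ln 2 / 0.03065 ≈ 22.6 hours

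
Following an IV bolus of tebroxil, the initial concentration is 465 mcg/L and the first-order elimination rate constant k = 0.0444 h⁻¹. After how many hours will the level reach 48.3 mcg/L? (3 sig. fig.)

C(t) = C₀ e^(−kt)  ⇒  t = ln(C₀/C) / k
t = ln(465/48.3) / 0.04440 = 2.265 / 0.04440 ≈ 51.0 hours

51.0 hours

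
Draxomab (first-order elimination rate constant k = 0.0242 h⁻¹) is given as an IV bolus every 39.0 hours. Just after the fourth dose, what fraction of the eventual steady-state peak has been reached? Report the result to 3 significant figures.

f_n = 1 − e^(−nkτ) = 1 − e^(−4 × 0.02420 × 39.0) = 1 − e^(−3.775) = 1 − 0.02293 ≈ 0.977

0.977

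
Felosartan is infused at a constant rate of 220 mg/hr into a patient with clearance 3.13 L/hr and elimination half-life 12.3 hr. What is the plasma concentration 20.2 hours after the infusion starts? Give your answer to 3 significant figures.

Css = rate / CL = 220 / 3.13 = 70.29 µg/mL
k = ln 2 / 12.3 = 0.05635 hr⁻¹
C(t) = Css (1 − e^(−kt)) = 70.29 × (1 − e^(−1.138)) = 70.29 × 0.6796 ≈ 47.8 µg/mL

47.8 µg/mL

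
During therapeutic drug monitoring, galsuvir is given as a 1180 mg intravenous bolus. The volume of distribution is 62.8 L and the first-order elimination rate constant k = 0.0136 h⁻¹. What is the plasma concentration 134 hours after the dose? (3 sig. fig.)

3.04 µg/mL

C₀ = dose / V = 1180 / 62.8 = 18.79 µg/mL
C(t) = C₀ e^(−kt) = 18.79 × e^(−0.01360 × 134) = 18.79 × e^(−1.822) = 18.79 × 0.1616 ≈ 3.04 µg/mL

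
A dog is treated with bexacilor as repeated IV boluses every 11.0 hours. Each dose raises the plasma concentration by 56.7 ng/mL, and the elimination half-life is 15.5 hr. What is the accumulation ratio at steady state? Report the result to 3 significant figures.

2.57

k = ln 2 / 15.5 = 0.04472 hr⁻¹
Fraction remaining after one interval: e^(−kτ) = e^(−0.04472 × 11.0) = 0.6115
R = 1 / (1 − 0.6115) = 1 / 0.3885 ≈ 2.57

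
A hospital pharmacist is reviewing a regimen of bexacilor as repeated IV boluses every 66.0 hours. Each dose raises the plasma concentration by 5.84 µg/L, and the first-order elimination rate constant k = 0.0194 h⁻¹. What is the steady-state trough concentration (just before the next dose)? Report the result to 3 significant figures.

2.25 µg/L

Fraction remaining after one interval: e^(−kτ) = e^(−0.01940 × 66.0) = 0.2779
R = 1 / (1 − 0.2779) = 1.385
Css,max = 5.84 × 1.385 = 8.088 µg/L
Css,min = Css,max × e^(−kτ) = 8.088 × 0.2779 ≈ 2.25 µg/L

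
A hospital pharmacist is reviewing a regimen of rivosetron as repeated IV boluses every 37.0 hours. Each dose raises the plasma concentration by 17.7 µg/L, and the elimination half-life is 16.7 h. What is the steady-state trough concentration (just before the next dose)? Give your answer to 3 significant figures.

4.86 µg/L

k = ln 2 / 16.7 = 0.04151 h⁻¹
Fraction remaining after one interval: e^(−kτ) = e^(−0.04151 × 37.0) = 0.2153
R = 1 / (1 − 0.2153) = 1.274
Css,max = 17.7 × 1.274 = 22.56 µg/L
Css,min = Css,max × e^(−kτ) = 22.56 × 0.2153 ≈ 4.86 µg/L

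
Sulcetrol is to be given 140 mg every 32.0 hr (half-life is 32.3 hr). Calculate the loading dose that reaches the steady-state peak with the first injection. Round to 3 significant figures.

k = ln 2 / 32.3 = 0.02146 hr⁻¹
Accumulation ratio R = 1 / (1 − e^(−kτ)) = 1 / (1 − e^(−0.02146×32.0)) = 1 / (1 − 0.5032) = 2.013
Loading dose = maintenance dose × R = 140 × 2.013 ≈ 282 mg

282 mg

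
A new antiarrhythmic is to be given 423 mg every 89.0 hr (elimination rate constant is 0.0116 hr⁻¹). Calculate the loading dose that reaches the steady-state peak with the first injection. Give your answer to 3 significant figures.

657 mg

Accumulation ratio R = 1 / (1 − e^(−kτ)) = 1 / (1 − e^(−0.01160×89.0)) = 1 / (1 − 0.3562) = 1.553
Loading dose = maintenance dose × R = 423 × 1.553 ≈ 657 mg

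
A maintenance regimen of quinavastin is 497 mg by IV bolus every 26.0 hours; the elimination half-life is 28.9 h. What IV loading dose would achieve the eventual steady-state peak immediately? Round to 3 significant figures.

k = ln 2 / 28.9 = 0.02398 h⁻¹
Accumulation ratio R = 1 / (1 − e^(−kτ)) = 1 / (1 − e^(−0.02398×26.0)) = 1 / (1 − 0.5360) = 2.155
Loading dose = maintenance dose × R = 497 × 2.155 ≈ 1070 mg

1070 mg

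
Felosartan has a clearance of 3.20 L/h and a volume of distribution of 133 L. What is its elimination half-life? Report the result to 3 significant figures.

k = CL / V = 3.20 / 133 = 0.02406 h⁻¹
t½ = ln 2 / k = ln 2 / 0.02406 ≈ 28.8 hours

28.8 hours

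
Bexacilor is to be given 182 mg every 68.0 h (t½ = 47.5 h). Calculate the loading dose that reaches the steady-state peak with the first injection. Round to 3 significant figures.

k = ln 2 / 47.5 = 0.01459 h⁻¹
Accumulation ratio R = 1 / (1 − e^(−kτ)) = 1 / (1 − e^(−0.01459×68.0)) = 1 / (1 − 0.3707) = 1.589
Loading dose = maintenance dose × R = 182 × 1.589 ≈ 289 mg

289 mg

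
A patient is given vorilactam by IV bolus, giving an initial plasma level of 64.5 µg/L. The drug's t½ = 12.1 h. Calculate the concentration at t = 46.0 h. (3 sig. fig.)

k = ln 2 / 12.1 = 0.05728 h⁻¹
46.0 h is 3.802 half-lives, so C = 64.5 × (1/2)^3.802 = 64.5 × 0.07171 ≈ 4.63 µg/L

4.63 µg/L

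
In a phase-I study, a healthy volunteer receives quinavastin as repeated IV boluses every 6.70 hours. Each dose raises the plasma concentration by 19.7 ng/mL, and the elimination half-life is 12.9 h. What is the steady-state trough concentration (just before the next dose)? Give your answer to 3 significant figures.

45.5 ng/mL

k = ln 2 / 12.9 = 0.05373 h⁻¹
Fraction remaining after one interval: e^(−kτ) = e^(−0.05373 × 6.70) = 0.6977
R = 1 / (1 − 0.6977) = 3.308
Css,max = 19.7 × 3.308 = 65.16 ng/mL
Css,min = Css,max × e^(−kτ) = 65.16 × 0.6977 ≈ 45.5 ng/mL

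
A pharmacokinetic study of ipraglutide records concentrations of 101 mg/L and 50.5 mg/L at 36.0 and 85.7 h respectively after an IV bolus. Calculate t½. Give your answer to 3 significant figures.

49.7 hours

k = ln(C₁/C₂) / (t₂ − t₁) = ln(101/50.5) / (85.7 − 36.0)
  = 0.6931 / 49.70 = 0.01395 h⁻¹
t½ = ln 2 / k = ln 2 / 0.01395 ≈ 49.7 hours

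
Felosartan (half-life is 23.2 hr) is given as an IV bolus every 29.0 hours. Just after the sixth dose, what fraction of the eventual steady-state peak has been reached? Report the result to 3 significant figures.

k = ln 2 / 23.2 = 0.02988 hr⁻¹
f_n = 1 − e^(−nkτ) = 1 − e^(−6 × 0.02988 × 29.0) = 1 − e^(−5.199) = 1 − 0.005524 ≈ 0.994

0.994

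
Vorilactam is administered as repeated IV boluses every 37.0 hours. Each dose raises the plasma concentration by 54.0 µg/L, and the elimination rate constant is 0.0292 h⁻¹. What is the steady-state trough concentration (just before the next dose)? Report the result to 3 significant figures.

27.8 µg/L

Fraction remaining after one interval: e^(−kτ) = e^(−0.02920 × 37.0) = 0.3395
R = 1 / (1 − 0.3395) = 1.514
Css,max = 54.0 × 1.514 = 81.75 µg/L
Css,min = Css,max × e^(−kτ) = 81.75 × 0.3395 ≈ 27.8 µg/L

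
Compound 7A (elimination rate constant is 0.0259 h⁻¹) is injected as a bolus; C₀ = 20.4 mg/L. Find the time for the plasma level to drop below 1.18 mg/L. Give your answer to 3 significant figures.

110 hours

C(t) = C₀ e^(−kt)  ⇒  t = ln(C₀/C) / k
t = ln(20.4/1.18) / 0.02590 = 2.850 / 0.02590 ≈ 110 hours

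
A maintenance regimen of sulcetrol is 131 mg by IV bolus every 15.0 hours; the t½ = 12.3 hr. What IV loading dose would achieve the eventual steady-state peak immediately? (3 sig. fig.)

k = ln 2 / 12.3 = 0.05635 hr⁻¹
Accumulation ratio R = 1 / (1 − e^(−kτ)) = 1 / (1 − e^(−0.05635×15.0)) = 1 / (1 − 0.4294) = 1.753
Loading dose = maintenance dose × R = 131 × 1.753 ≈ 230 mg

230 mg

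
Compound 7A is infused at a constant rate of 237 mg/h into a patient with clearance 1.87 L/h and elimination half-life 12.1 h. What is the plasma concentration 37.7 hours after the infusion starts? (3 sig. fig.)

112 mg/L

Css = rate / CL = 237 / 1.87 = 126.7 mg/L
k = ln 2 / 12.1 = 0.05728 h⁻¹
C(t) = Css (1 − e^(−kt)) = 126.7 × (1 − e^(−2.160)) = 126.7 × 0.8846 ≈ 112 mg/L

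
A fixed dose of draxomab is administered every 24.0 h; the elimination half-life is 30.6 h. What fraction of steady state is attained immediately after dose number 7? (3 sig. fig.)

0.978

k = ln 2 / 30.6 = 0.02265 h⁻¹
f_n = 1 − e^(−nkτ) = 1 − e^(−7 × 0.02265 × 24.0) = 1 − e^(−3.806) = 1 − 0.02225 ≈ 0.978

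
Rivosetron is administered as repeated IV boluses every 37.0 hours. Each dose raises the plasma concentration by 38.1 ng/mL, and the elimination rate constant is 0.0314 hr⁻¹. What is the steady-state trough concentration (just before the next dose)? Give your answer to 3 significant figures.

Fraction remaining after one interval: e^(−kτ) = e^(−0.03140 × 37.0) = 0.3129
R = 1 / (1 − 0.3129) = 1.455
Css,max = 38.1 × 1.455 = 55.45 ng/mL
Css,min = Css,max × e^(−kτ) = 55.45 × 0.3129 ≈ 17.4 ng/mL

17.4 ng/mL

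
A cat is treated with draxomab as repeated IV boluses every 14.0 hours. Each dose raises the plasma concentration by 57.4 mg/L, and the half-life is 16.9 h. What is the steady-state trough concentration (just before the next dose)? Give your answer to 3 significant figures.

k = ln 2 / 16.9 = 0.04101 h⁻¹
Fraction remaining after one interval: e^(−kτ) = e^(−0.04101 × 14.0) = 0.5632
R = 1 / (1 − 0.5632) = 2.289
Css,max = 57.4 × 2.289 = 131.4 mg/L
Css,min = Css,max × e^(−kτ) = 131.4 × 0.5632 ≈ 74.0 mg/L

74.0 mg/L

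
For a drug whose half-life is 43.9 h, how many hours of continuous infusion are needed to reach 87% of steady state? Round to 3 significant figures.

k = ln 2 / 43.9 = 0.01579 h⁻¹
f = 1 − e^(−kt)  ⇒  t = −ln(1 − f) / k
t = −ln(1 − 0.87) / 0.01579 = 2.040 / 0.01579 ≈ 129 hours

129 hours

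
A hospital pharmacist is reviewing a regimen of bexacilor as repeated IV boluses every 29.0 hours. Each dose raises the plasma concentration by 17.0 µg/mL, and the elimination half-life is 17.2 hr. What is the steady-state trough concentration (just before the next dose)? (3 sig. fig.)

7.67 µg/mL

k = ln 2 / 17.2 = 0.04030 hr⁻¹
Fraction remaining after one interval: e^(−kτ) = e^(−0.04030 × 29.0) = 0.3108
R = 1 / (1 − 0.3108) = 1.451
Css,max = 17.0 × 1.451 = 24.67 µg/mL
Css,min = Css,max × e^(−kτ) = 24.67 × 0.3108 ≈ 7.67 µg/mL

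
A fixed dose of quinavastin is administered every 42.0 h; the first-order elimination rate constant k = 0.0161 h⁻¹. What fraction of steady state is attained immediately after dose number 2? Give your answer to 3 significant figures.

0.741

f_n = 1 − e^(−nkτ) = 1 − e^(−2 × 0.01610 × 42.0) = 1 − e^(−1.352) = 1 − 0.2586 ≈ 0.741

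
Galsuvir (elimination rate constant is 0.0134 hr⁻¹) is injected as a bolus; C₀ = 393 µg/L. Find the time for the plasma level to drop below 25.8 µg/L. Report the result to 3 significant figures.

C(t) = C₀ e^(−kt)  ⇒  t = ln(C₀/C) / k
t = ln(393/25.8) / 0.01340 = 2.723 / 0.01340 ≈ 203 hours

203 hours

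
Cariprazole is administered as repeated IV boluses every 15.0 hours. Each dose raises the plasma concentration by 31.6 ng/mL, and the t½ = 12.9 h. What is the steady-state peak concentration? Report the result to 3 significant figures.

k = ln 2 / 12.9 = 0.05373 h⁻¹
Fraction remaining after one interval: e^(−kτ) = e^(−0.05373 × 15.0) = 0.4466
R = 1 / (1 − 0.4466) = 1.807
Css,max = 31.6 × 1.807 ≈ 57.1 ng/mL

57.1 ng/mL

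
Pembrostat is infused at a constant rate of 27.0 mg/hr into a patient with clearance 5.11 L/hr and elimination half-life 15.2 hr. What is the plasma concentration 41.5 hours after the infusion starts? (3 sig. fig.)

Css = rate / CL = 27.0 / 5.11 = 5.284 µg/mL
k = ln 2 / 15.2 = 0.04560 hr⁻¹
C(t) = Css (1 − e^(−kt)) = 5.284 × (1 − e^(−1.892)) = 5.284 × 0.8493 ≈ 4.49 µg/mL

4.49 µg/mL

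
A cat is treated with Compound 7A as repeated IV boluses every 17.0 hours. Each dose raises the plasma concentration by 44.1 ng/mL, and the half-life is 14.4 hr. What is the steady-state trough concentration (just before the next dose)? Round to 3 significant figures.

34.8 ng/mL

k = ln 2 / 14.4 = 0.04814 hr⁻¹
Fraction remaining after one interval: e^(−kτ) = e^(−0.04814 × 17.0) = 0.4412
R = 1 / (1 − 0.4412) = 1.789
Css,max = 44.1 × 1.789 = 78.92 ng/mL
Css,min = Css,max × e^(−kτ) = 78.92 × 0.4412 ≈ 34.8 ng/mL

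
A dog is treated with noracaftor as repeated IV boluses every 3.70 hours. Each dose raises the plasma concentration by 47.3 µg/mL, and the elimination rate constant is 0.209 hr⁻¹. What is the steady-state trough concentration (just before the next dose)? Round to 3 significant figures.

40.5 µg/mL

Fraction remaining after one interval: e^(−kτ) = e^(−0.2090 × 3.70) = 0.4615
R = 1 / (1 − 0.4615) = 1.857
Css,max = 47.3 × 1.857 = 87.83 µg/mL
Css,min = Css,max × e^(−kτ) = 87.83 × 0.4615 ≈ 40.5 µg/mL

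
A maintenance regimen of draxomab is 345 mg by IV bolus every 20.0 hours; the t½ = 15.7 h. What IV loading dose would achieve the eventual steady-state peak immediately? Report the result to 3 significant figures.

588 mg

k = ln 2 / 15.7 = 0.04415 h⁻¹
Accumulation ratio R = 1 / (1 − e^(−kτ)) = 1 / (1 − e^(−0.04415×20.0)) = 1 / (1 − 0.4135) = 1.705
Loading dose = maintenance dose × R = 345 × 1.705 ≈ 588 mg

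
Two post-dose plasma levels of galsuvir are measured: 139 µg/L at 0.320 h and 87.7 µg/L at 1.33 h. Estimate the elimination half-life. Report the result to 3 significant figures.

1.52 hours

k = ln(C₁/C₂) / (t₂ − t₁) = ln(139/87.7) / (1.33 − 0.320)
  = 0.4606 / 1.010 = 0.4560 h⁻¹
t½ = ln 2 / k = ln 2 / 0.4560 ≈ 1.52 hours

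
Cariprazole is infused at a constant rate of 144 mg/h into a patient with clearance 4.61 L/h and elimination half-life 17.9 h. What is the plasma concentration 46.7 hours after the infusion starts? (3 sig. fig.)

Css = rate / CL = 144 / 4.61 = 31.24 µg/mL
k = ln 2 / 17.9 = 0.03872 h⁻¹
C(t) = Css (1 − e^(−kt)) = 31.24 × (1 − e^(−1.808)) = 31.24 × 0.8361 ≈ 26.1 µg/mL

26.1 µg/mL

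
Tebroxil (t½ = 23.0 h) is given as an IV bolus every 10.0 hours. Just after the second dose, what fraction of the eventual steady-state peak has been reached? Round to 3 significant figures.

0.453

k = ln 2 / 23.0 = 0.03014 h⁻¹
f_n = 1 − e^(−nkτ) = 1 − e^(−2 × 0.03014 × 10.0) = 1 − e^(−0.6027) = 1 − 0.5473 ≈ 0.453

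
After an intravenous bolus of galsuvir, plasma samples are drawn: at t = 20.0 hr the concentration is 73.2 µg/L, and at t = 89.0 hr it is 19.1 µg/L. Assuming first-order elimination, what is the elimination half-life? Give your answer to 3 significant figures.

35.6 hours

k = ln(C₁/C₂) / (t₂ − t₁) = ln(73.2/19.1) / (89.0 − 20.0)
  = 1.344 / 69.00 = 0.01947 hr⁻¹
t½ = ln 2 / k = ln 2 / 0.01947 ≈ 35.6 hours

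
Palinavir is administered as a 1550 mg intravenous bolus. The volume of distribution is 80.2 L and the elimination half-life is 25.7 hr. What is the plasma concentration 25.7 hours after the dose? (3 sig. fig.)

C₀ = dose / V = 1550 / 80.2 = 19.33 µg/mL
k = ln 2 / 25.7 = 0.02697 hr⁻¹
C(t) = C₀ e^(−kt) = 19.33 × e^(−0.02697 × 25.7) = 19.33 × e^(−0.6931) = 19.33 × 0.5000 ≈ 9.66 µg/mL

9.66 µg/mL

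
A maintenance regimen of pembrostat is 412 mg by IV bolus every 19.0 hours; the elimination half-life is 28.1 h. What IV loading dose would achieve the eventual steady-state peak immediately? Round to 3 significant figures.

1100 mg

k = ln 2 / 28.1 = 0.02467 h⁻¹
Accumulation ratio R = 1 / (1 − e^(−kτ)) = 1 / (1 − e^(−0.02467×19.0)) = 1 / (1 − 0.6258) = 2.673
Loading dose = maintenance dose × R = 412 × 2.673 ≈ 1100 mg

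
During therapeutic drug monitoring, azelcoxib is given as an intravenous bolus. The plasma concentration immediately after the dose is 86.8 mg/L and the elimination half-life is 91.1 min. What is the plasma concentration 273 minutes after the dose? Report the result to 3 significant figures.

10.9 mg/L

k = ln 2 / 91.1 = 0.007609 min⁻¹
C(t) = C₀ e^(−kt) = 86.8 × e^(−0.007609 × 273) = 86.8 × e^(−2.077) = 86.8 × 0.1253 ≈ 10.9 mg/L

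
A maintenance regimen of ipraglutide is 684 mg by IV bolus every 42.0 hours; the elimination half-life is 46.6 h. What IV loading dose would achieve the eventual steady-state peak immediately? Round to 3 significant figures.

1470 mg

k = ln 2 / 46.6 = 0.01487 h⁻¹
Accumulation ratio R = 1 / (1 − e^(−kτ)) = 1 / (1 − e^(−0.01487×42.0)) = 1 / (1 − 0.5354) = 2.152
Loading dose = maintenance dose × R = 684 × 2.152 ≈ 1470 mg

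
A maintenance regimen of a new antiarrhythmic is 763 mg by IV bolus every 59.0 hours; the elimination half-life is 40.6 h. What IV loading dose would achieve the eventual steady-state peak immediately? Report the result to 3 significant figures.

1200 mg

k = ln 2 / 40.6 = 0.01707 h⁻¹
Accumulation ratio R = 1 / (1 − e^(−kτ)) = 1 / (1 − e^(−0.01707×59.0)) = 1 / (1 − 0.3652) = 1.575
Loading dose = maintenance dose × R = 763 × 1.575 ≈ 1200 mg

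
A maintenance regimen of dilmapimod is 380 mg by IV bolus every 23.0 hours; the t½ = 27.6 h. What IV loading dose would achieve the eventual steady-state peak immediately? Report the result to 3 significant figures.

866 mg

k = ln 2 / 27.6 = 0.02511 h⁻¹
Accumulation ratio R = 1 / (1 − e^(−kτ)) = 1 / (1 − e^(−0.02511×23.0)) = 1 / (1 − 0.5612) = 2.279
Loading dose = maintenance dose × R = 380 × 2.279 ≈ 866 mg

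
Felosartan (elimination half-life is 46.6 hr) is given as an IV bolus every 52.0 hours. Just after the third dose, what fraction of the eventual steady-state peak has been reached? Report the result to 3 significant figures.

0.902

k = ln 2 / 46.6 = 0.01487 hr⁻¹
f_n = 1 − e^(−nkτ) = 1 − e^(−3 × 0.01487 × 52.0) = 1 − e^(−2.320) = 1 − 0.09823 ≈ 0.902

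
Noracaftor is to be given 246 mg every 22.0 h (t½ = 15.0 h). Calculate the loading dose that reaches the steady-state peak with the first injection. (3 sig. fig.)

385 mg

k = ln 2 / 15.0 = 0.04621 h⁻¹
Accumulation ratio R = 1 / (1 − e^(−kτ)) = 1 / (1 − e^(−0.04621×22.0)) = 1 / (1 − 0.3618) = 1.567
Loading dose = maintenance dose × R = 246 × 1.567 ≈ 385 mg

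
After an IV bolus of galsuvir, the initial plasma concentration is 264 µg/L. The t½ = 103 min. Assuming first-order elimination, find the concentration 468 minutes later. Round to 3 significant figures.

k = ln 2 / 103 = 0.006730 min⁻¹
C(t) = C₀ e^(−kt) = 264 × e^(−0.006730 × 468) = 264 × e^(−3.149) = 264 × 0.04288 ≈ 11.3 µg/L

11.3 µg/L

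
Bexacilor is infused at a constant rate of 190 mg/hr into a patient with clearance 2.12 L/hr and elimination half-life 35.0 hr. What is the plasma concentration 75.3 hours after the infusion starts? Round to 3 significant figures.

69.4 mg/L

Css = rate / CL = 190 / 2.12 = 89.62 mg/L
k = ln 2 / 35.0 = 0.01980 hr⁻¹
C(t) = Css (1 − e^(−kt)) = 89.62 × (1 − e^(−1.491)) = 89.62 × 0.7749 ≈ 69.4 mg/L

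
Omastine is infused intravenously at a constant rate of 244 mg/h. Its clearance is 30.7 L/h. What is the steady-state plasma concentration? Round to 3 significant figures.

7.95 µg/mL

Css = infusion rate / CL = 244 / 30.7 ≈ 7.95 µg/mL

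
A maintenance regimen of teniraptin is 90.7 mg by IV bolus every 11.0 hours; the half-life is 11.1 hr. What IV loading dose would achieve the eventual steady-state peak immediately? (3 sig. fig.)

183 mg

k = ln 2 / 11.1 = 0.06245 hr⁻¹
Accumulation ratio R = 1 / (1 − e^(−kτ)) = 1 / (1 − e^(−0.06245×11.0)) = 1 / (1 − 0.5031) = 2.013
Loading dose = maintenance dose × R = 90.7 × 2.013 ≈ 183 mg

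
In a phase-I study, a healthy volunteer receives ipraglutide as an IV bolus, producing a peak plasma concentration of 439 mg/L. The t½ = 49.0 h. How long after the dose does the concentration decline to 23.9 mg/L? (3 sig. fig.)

k = ln 2 / 49.0 = 0.01415 h⁻¹
C(t) = C₀ e^(−kt)  ⇒  t = ln(C₀/C) / k
t = ln(439/23.9) / 0.01415 = 2.911 / 0.01415 ≈ 206 hours

206 hours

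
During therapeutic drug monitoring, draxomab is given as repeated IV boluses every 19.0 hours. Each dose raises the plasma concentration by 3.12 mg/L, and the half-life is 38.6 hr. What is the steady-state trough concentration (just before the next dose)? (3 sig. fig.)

7.67 mg/L

k = ln 2 / 38.6 = 0.01796 hr⁻¹
Fraction remaining after one interval: e^(−kτ) = e^(−0.01796 × 19.0) = 0.7109
R = 1 / (1 − 0.7109) = 3.459
Css,max = 3.12 × 3.459 = 10.79 mg/L
Css,min = Css,max × e^(−kτ) = 10.79 × 0.7109 ≈ 7.67 mg/L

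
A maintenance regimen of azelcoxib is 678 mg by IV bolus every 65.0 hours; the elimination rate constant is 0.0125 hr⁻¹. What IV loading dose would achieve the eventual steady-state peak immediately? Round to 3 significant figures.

Accumulation ratio R = 1 / (1 − e^(−kτ)) = 1 / (1 − e^(−0.01250×65.0)) = 1 / (1 − 0.4437) = 1.798
Loading dose = maintenance dose × R = 678 × 1.798 ≈ 1220 mg

1220 mg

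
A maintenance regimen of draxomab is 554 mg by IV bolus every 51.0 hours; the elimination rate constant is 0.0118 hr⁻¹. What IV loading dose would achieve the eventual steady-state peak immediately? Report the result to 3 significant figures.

1230 mg

Accumulation ratio R = 1 / (1 − e^(−kτ)) = 1 / (1 − e^(−0.01180×51.0)) = 1 / (1 − 0.5478) = 2.212
Loading dose = maintenance dose × R = 554 × 2.212 ≈ 1230 mg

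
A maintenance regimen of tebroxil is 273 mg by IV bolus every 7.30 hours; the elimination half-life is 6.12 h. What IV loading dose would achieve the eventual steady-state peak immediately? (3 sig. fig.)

k = ln 2 / 6.12 = 0.1133 h⁻¹
Accumulation ratio R = 1 / (1 − e^(−kτ)) = 1 / (1 − e^(−0.1133×7.30)) = 1 / (1 − 0.4374) = 1.778
Loading dose = maintenance dose × R = 273 × 1.778 ≈ 485 mg

485 mg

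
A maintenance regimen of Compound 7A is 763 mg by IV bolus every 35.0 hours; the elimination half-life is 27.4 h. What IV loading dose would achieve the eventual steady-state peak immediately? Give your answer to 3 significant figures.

k = ln 2 / 27.4 = 0.02530 h⁻¹
Accumulation ratio R = 1 / (1 − e^(−kτ)) = 1 / (1 − e^(−0.02530×35.0)) = 1 / (1 − 0.4125) = 1.702
Loading dose = maintenance dose × R = 763 × 1.702 ≈ 1300 mg

1300 mg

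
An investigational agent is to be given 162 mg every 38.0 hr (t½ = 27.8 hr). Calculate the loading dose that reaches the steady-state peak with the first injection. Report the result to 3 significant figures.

k = ln 2 / 27.8 = 0.02493 hr⁻¹
Accumulation ratio R = 1 / (1 − e^(−kτ)) = 1 / (1 − e^(−0.02493×38.0)) = 1 / (1 − 0.3877) = 1.633
Loading dose = maintenance dose × R = 162 × 1.633 ≈ 265 mg

265 mg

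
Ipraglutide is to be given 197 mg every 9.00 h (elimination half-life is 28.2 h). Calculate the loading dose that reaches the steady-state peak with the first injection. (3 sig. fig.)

k = ln 2 / 28.2 = 0.02458 h⁻¹
Accumulation ratio R = 1 / (1 − e^(−kτ)) = 1 / (1 − e^(−0.02458×9.00)) = 1 / (1 − 0.8015) = 5.039
Loading dose = maintenance dose × R = 197 × 5.039 ≈ 993 mg

993 mg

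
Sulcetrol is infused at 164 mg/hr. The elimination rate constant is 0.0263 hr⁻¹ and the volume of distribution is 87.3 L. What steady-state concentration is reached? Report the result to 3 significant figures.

71.4 µg/mL

CL = k · V = 0.0263 × 87.3 = 2.296 L/hr
Css = rate / CL = 164 / 2.296 ≈ 71.4 µg/mL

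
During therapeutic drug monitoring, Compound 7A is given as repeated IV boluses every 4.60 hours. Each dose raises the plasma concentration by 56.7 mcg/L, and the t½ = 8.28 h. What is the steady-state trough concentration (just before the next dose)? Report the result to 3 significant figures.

121 mcg/L

k = ln 2 / 8.28 = 0.08371 h⁻¹
Fraction remaining after one interval: e^(−kτ) = e^(−0.08371 × 4.60) = 0.6804
R = 1 / (1 − 0.6804) = 3.129
Css,max = 56.7 × 3.129 = 177.4 mcg/L
Css,min = Css,max × e^(−kτ) = 177.4 × 0.6804 ≈ 121 mcg/L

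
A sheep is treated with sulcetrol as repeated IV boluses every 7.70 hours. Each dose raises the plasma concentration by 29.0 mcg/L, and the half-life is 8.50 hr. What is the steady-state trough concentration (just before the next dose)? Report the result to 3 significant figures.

k = ln 2 / 8.50 = 0.08155 hr⁻¹
Fraction remaining after one interval: e^(−kτ) = e^(−0.08155 × 7.70) = 0.5337
R = 1 / (1 − 0.5337) = 2.145
Css,max = 29.0 × 2.145 = 62.19 mcg/L
Css,min = Css,max × e^(−kτ) = 62.19 × 0.5337 ≈ 33.2 mcg/L

33.2 mcg/L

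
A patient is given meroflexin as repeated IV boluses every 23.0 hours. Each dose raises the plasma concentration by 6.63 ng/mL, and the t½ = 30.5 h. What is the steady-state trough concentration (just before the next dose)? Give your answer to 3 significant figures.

k = ln 2 / 30.5 = 0.02273 h⁻¹
Fraction remaining after one interval: e^(−kτ) = e^(−0.02273 × 23.0) = 0.5929
R = 1 / (1 − 0.5929) = 2.457
Css,max = 6.63 × 2.457 = 16.29 ng/mL
Css,min = Css,max × e^(−kτ) = 16.29 × 0.5929 ≈ 9.66 ng/mL

9.66 ng/mL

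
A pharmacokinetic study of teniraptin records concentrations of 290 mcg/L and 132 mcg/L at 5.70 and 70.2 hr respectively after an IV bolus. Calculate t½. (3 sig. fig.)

56.8 hours

k = ln(C₁/C₂) / (t₂ − t₁) = ln(290/132) / (70.2 − 5.70)
  = 0.7871 / 64.50 = 0.01220 hr⁻¹
t½ = ln 2 / k = ln 2 / 0.01220 ≈ 56.8 hours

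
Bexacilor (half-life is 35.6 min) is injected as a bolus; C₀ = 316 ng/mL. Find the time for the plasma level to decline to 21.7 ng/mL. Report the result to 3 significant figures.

k = ln 2 / 35.6 = 0.01947 min⁻¹
C(t) = C₀ e^(−kt)  ⇒  t = ln(C₀/C) / k
t = ln(316/21.7) / 0.01947 = 2.678 / 0.01947 ≈ 138 minutes

138 minutes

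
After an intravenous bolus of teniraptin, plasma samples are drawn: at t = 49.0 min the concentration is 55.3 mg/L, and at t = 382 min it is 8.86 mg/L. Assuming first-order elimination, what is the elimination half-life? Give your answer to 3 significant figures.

k = ln(C₁/C₂) / (t₂ − t₁) = ln(55.3/8.86) / (382 − 49.0)
  = 1.831 / 333.0 = 0.005499 min⁻¹
t½ = ln 2 / k = ln 2 / 0.005499 ≈ 126 minutes

126 minutes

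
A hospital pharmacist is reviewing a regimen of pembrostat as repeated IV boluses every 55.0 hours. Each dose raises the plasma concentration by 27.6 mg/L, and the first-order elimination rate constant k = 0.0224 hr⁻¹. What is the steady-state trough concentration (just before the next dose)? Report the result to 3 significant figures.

Fraction remaining after one interval: e^(−kτ) = e^(−0.02240 × 55.0) = 0.2917
R = 1 / (1 − 0.2917) = 1.412
Css,max = 27.6 × 1.412 = 38.97 mg/L
Css,min = Css,max × e^(−kτ) = 38.97 × 0.2917 ≈ 11.4 mg/L

11.4 mg/L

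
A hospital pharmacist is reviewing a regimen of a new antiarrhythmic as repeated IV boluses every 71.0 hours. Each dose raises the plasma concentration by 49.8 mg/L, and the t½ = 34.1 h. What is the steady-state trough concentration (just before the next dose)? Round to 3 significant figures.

15.4 mg/L

k = ln 2 / 34.1 = 0.02033 h⁻¹
Fraction remaining after one interval: e^(−kτ) = e^(−0.02033 × 71.0) = 0.2362
R = 1 / (1 − 0.2362) = 1.309
Css,max = 49.8 × 1.309 = 65.20 mg/L
Css,min = Css,max × e^(−kτ) = 65.20 × 0.2362 ≈ 15.4 mg/L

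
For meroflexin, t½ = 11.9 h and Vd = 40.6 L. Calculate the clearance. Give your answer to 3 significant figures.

k = ln 2 / t½ = ln 2 / 11.9 = 0.05825 h⁻¹
CL = k · V = 0.05825 × 40.6 ≈ 2.36 L/h

2.36 L/h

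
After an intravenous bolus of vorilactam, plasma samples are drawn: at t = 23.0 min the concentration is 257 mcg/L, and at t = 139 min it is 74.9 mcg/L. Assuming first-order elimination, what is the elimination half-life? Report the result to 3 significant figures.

65.2 minutes

k = ln(C₁/C₂) / (t₂ − t₁) = ln(257/74.9) / (139 − 23.0)
  = 1.233 / 116.0 = 0.01063 min⁻¹
t½ = ln 2 / k = ln 2 / 0.01063 ≈ 65.2 minutes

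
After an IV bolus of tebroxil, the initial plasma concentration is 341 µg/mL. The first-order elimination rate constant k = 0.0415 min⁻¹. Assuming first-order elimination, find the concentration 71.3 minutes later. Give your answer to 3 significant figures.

17.7 µg/mL

C(t) = C₀ e^(−kt) = 341 × e^(−0.04150 × 71.3) = 341 × e^(−2.959) = 341 × 0.05187 ≈ 17.7 µg/mL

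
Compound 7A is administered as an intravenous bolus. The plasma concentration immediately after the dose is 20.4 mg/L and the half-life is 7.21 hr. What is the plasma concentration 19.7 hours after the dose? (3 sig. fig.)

3.07 mg/L

k = ln 2 / 7.21 = 0.09614 hr⁻¹
19.7 hr is 2.732 half-lives, so C = 20.4 × (1/2)^2.732 = 20.4 × 0.1505 ≈ 3.07 mg/L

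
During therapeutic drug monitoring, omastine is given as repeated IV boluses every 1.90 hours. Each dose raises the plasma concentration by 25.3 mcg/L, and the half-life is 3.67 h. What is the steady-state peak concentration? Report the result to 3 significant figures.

k = ln 2 / 3.67 = 0.1889 h⁻¹
Fraction remaining after one interval: e^(−kτ) = e^(−0.1889 × 1.90) = 0.6985
R = 1 / (1 − 0.6985) = 3.317
Css,max = 25.3 × 3.317 ≈ 83.9 mcg/L

83.9 mcg/L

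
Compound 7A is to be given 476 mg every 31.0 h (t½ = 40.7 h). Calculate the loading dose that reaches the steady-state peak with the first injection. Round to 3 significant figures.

1160 mg

k = ln 2 / 40.7 = 0.01703 h⁻¹
Accumulation ratio R = 1 / (1 − e^(−kτ)) = 1 / (1 − e^(−0.01703×31.0)) = 1 / (1 − 0.5898) = 2.438
Loading dose = maintenance dose × R = 476 × 2.438 ≈ 1160 mg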